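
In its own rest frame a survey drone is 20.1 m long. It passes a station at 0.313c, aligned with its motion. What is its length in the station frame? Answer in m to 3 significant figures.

L ≈ 19.1 m

γ = 1/√(1 − 0.313²) = 1.0529
Length contraction: L = L₀/γ = 20.1/1.0529 = 19.1 m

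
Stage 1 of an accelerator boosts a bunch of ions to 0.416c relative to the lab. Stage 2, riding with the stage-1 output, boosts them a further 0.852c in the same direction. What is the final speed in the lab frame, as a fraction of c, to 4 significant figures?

Compose boost 2: (0.852 + 0.416)/(1 + 0.852×0.416) = 1.268/1.35443 = 0.9362

u ≈ 0.9362c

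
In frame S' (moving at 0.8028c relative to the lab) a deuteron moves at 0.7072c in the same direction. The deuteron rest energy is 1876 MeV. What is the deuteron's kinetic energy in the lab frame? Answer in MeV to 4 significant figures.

K ≈ 5101 MeV

u_lab = (0.7072 + 0.8028)/(1 + 0.7072×0.8028) = 0.9631698
γ = 1/√(1 − 0.9631698²) = 3.71894
K = (γ − 1)m₀c² = (3.71894 − 1) × 1876 = 2.71894 × 1876 = 5101 MeV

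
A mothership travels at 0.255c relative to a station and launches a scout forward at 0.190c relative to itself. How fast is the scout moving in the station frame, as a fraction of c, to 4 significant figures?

u ≈ 0.4244c

Compose boost 2: (0.190 + 0.255)/(1 + 0.190×0.255) = 0.4450/1.04845 = 0.4244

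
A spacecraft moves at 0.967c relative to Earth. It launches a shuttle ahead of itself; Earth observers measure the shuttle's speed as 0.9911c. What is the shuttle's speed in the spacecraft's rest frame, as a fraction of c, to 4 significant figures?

u' ≈ 0.5792c

Inverse velocity addition: u' = (u − v)/(1 − uv/c²)
= (0.9911 − 0.967)/(1 − 0.9911×0.967) = 0.02410/0.0416063 = 0.5792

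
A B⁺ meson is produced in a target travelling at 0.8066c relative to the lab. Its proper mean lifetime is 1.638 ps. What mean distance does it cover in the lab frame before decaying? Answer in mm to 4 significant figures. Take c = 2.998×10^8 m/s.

d ≈ 0.6701 mm

γ = 1/√(1 − 0.8066²) = 1.69177
Dilated lifetime: Δt = γτ₀ = 1.69177 × 1.638 ps = 2.77112 ps
d = vΔt = 0.8066c × 2.77112 ps = 2.41819×10^8 m/s × 2.77112×10^-12 s = 0.6701 mm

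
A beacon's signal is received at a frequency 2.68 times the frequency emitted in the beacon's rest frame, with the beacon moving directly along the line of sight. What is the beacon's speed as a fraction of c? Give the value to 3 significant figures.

β ≈ 0.756

f_obs/f_src = √((1+β)/(1−β)) = 2.68  ⇒  (1+β)/(1−β) = 7.1824
β = |1 − D²|/(1 + D²) = |1 − 7.1824|/(1 + 7.1824) = 0.756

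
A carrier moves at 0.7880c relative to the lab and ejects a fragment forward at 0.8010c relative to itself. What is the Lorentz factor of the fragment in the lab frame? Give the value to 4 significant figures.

γ ≈ 4.426

u_lab = (0.8010 + 0.7880)/(1 + 0.8010×0.7880) = 1.5890/1.631188 = 0.9741366
γ = 1/√(1 − 0.9741366²) = 4.426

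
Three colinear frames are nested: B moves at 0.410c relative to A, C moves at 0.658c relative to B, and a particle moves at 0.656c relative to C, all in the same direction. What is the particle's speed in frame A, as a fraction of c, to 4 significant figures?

u ≈ 0.9648c

Compose boost 2: (0.658 + 0.410)/(1 + 0.658×0.410) = 1.068/1.26978 = 0.841091
Compose boost 3: (0.656 + 0.841091)/(1 + 0.656×0.841091) = 1.49709/1.55176 = 0.9648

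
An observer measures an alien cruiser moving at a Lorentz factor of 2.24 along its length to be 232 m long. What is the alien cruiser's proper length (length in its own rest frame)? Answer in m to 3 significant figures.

L₀ ≈ 520 m

γ = 2.24 (given)
L₀ = γL = 2.24 × 232 = 520 m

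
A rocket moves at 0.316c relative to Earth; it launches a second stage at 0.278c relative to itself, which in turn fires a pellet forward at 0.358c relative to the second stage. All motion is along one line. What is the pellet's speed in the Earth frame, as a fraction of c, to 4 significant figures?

Compose boost 2: (0.278 + 0.316)/(1 + 0.278×0.316) = 0.5940/1.08785 = 0.546032
Compose boost 3: (0.358 + 0.546032)/(1 + 0.358×0.546032) = 0.904032/1.19548 = 0.7562

u ≈ 0.7562c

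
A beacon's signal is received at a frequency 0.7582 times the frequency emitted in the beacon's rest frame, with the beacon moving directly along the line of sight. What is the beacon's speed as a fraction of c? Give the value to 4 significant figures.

β ≈ 0.2699

f_obs/f_src = √((1−β)/(1+β)) = 0.7582  ⇒  (1−β)/(1+β) = 0.574867
β = |1 − D²|/(1 + D²) = |1 − 0.574867|/(1 + 0.574867) = 0.2699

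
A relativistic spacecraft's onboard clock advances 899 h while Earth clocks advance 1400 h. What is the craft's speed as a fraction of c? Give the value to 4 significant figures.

β ≈ 0.7666

γ = Δt/τ₀ = 1400/899 = 1.55729
β = √(1 − 1/γ²) = √(1 − 1/1.55729²) = 0.7666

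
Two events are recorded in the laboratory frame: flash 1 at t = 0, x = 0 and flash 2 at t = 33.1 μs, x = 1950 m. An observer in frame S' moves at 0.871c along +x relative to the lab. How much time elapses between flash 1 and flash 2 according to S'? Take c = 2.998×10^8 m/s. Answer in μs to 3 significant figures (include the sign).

Δt' ≈ 55.8 μs

γ = 1/√(1 − 0.871²) = 2.0355
Δt' = γ(Δt − vΔx/c²) = 2.0355 × (33.1 μs − 0.871×1950 m / (2.998×10^8 m/s))
= 2.0355 × (27.435 μs) = 55.8 μs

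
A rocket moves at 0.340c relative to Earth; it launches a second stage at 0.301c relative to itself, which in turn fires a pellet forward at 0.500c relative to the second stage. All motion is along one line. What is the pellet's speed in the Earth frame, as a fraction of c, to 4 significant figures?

Compose boost 2: (0.301 + 0.340)/(1 + 0.301×0.340) = 0.6410/1.10234 = 0.581490
Compose boost 3: (0.500 + 0.581490)/(1 + 0.500×0.581490) = 1.08149/1.29075 = 0.8379

u ≈ 0.8379c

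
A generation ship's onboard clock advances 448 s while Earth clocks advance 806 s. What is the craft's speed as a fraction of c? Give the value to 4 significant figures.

β ≈ 0.8313

γ = Δt/τ₀ = 806/448 = 1.79911
β = √(1 − 1/γ²) = √(1 − 1/1.79911²) = 0.8313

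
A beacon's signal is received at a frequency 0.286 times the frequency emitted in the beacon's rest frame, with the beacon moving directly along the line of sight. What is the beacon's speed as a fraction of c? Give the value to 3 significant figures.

β ≈ 0.849

f_obs/f_src = √((1−β)/(1+β)) = 0.286  ⇒  (1−β)/(1+β) = 0.081796
β = |1 − D²|/(1 + D²) = |1 − 0.081796|/(1 + 0.081796) = 0.849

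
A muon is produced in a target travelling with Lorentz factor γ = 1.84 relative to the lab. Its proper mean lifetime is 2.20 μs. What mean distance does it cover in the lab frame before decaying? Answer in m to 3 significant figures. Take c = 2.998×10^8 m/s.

d ≈ 1020 m

β = √(1 − 1/γ²) = √(1 − 1/1.84²) = 0.83942
Dilated lifetime: Δt = γτ₀ = 1.84 × 2.20 μs = 4.0480 μs
d = vΔt = 0.83942c × 4.0480 μs = 2.5166×10^8 m/s × 4.0480×10^-6 s = 1020 m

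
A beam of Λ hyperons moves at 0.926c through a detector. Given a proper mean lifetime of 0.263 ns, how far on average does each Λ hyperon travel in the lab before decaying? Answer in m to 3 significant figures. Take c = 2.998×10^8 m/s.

d ≈ 0.193 m

γ = 1/√(1 − 0.926²) = 2.6488
Dilated lifetime: Δt = γτ₀ = 2.6488 × 0.263 ns = 0.69665 ns
d = vΔt = 0.926c × 0.69665 ns = 2.7761×10^8 m/s × 6.9665×10^-10 s = 0.193 m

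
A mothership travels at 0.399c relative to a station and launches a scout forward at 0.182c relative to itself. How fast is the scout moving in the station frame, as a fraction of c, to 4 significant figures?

Compose boost 2: (0.182 + 0.399)/(1 + 0.182×0.399) = 0.5810/1.07262 = 0.5417

u ≈ 0.5417c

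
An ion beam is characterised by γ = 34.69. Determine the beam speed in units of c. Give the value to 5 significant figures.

β ≈ 0.99958

β = √(1 − 1/γ²) = √(1 − 1/34.69²) = √(0.9991690) = 0.99958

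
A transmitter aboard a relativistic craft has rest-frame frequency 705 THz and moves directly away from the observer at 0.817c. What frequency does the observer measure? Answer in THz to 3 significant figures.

f_obs ≈ 224 THz

Relativistic Doppler: f_obs = f_src √((1−β)/(1+β))
= 705 × √(0.18300/1.8170) = 705 × 0.31736 = 224 THz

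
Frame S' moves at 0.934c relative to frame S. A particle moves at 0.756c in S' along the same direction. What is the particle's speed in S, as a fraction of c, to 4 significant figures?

u ≈ 0.9906c

Relativistic velocity addition: u = (u' + v)/(1 + u'v/c²)
= (0.756 + 0.934)/(1 + 0.756×0.934) = 1.690/1.70610 = 0.9906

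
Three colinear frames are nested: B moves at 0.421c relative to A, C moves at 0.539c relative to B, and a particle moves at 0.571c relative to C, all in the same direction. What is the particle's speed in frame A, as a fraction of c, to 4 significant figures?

u ≈ 0.9355c

Compose boost 2: (0.539 + 0.421)/(1 + 0.539×0.421) = 0.9600/1.22692 = 0.782448
Compose boost 3: (0.571 + 0.782448)/(1 + 0.571×0.782448) = 1.35345/1.44678 = 0.9355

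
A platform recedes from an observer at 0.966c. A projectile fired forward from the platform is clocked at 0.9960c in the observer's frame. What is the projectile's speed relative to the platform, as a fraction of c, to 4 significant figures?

u' ≈ 0.7923c

Inverse velocity addition: u' = (u − v)/(1 − uv/c²)
= (0.9960 − 0.966)/(1 − 0.9960×0.966) = 0.03000/0.0378640 = 0.7923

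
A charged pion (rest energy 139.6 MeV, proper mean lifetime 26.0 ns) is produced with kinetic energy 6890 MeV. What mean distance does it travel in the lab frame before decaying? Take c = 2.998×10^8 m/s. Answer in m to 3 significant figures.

d ≈ 392 m

γ = 1 + K/(m₀c²) = 1 + 6890/139.6 = 50.355
β = √(1 − 1/γ²) = 0.99980
Dilated lifetime: γτ₀ = 50.355 × 26.0 ns = 1309.2 ns
d = βc·γτ₀ = 0.99980 × (2.998×10^8 m/s) × 1.3092×10^-6 s = 392 m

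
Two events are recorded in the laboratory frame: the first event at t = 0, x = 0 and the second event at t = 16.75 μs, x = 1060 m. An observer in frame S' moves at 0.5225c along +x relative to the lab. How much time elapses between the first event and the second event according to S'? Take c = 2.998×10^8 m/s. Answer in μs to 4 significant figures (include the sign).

γ = 1/√(1 − 0.5225²) = 1.17283
Δt' = γ(Δt − vΔx/c²) = 1.17283 × (16.75 μs − 0.5225×1060 m / (2.998×10^8 m/s))
= 1.17283 × (14.9026 μs) = 17.48 μs

Δt' ≈ 17.48 μs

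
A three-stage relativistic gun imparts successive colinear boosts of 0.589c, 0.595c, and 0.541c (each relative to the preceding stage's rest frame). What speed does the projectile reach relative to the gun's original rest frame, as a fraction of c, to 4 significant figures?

u ≈ 0.9616c

Compose boost 2: (0.595 + 0.589)/(1 + 0.595×0.589) = 1.184/1.35045 = 0.876742
Compose boost 3: (0.541 + 0.876742)/(1 + 0.541×0.876742) = 1.41774/1.47432 = 0.9616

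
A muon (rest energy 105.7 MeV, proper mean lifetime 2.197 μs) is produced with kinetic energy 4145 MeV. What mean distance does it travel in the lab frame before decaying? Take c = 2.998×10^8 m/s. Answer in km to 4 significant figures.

d ≈ 26.48 km

γ = 1 + K/(m₀c²) = 1 + 4145/105.7 = 40.2148
β = √(1 − 1/γ²) = 0.999691
Dilated lifetime: γτ₀ = 40.2148 × 2.197 μs = 88.3518 μs
d = βc·γτ₀ = 0.999691 × (2.998×10^8 m/s) × 8.83518×10^-5 s = 26.48 km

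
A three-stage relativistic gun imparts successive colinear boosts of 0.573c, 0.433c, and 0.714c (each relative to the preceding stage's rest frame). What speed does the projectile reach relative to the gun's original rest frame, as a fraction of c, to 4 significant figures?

Compose boost 2: (0.433 + 0.573)/(1 + 0.433×0.573) = 1.006/1.24811 = 0.806019
Compose boost 3: (0.714 + 0.806019)/(1 + 0.714×0.806019) = 1.52002/1.57550 = 0.9648

u ≈ 0.9648c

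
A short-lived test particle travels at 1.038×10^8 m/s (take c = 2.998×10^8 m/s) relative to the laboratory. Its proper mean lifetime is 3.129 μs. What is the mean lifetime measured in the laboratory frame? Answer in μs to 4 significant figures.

Δt ≈ 3.335 μs

β = v/c = 1.038×10^8 / 2.998×10^8 = 0.346231
γ = 1/√(1 − 0.346231²) = 1.06593
Time dilation: Δt = γτ₀ = 1.06593 × 3.129 μs = 3.335 μs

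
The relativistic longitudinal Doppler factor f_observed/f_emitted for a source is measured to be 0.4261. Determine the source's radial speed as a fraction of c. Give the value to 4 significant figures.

f_obs/f_src = √((1−β)/(1+β)) = 0.4261  ⇒  (1−β)/(1+β) = 0.181561
β = |1 − D²|/(1 + D²) = |1 − 0.181561|/(1 + 0.181561) = 0.6927

β ≈ 0.6927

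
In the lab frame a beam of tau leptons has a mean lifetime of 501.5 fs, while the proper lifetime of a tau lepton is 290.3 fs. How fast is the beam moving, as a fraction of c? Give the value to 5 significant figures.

β ≈ 0.81542

γ = Δt/τ₀ = 501.5/290.3 = 1.727523
β = √(1 − 1/γ²) = √(1 − 1/1.727523²) = 0.81542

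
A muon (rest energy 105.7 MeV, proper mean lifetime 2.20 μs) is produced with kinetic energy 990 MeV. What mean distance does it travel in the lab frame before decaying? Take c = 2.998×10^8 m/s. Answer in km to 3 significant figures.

d ≈ 6.81 km

γ = 1 + K/(m₀c²) = 1 + 990/105.7 = 10.366
β = √(1 − 1/γ²) = 0.99534
Dilated lifetime: γτ₀ = 10.366 × 2.20 μs = 22.805 μs
d = βc·γτ₀ = 0.99534 × (2.998×10^8 m/s) × 2.2805×10^-5 s = 6.81 km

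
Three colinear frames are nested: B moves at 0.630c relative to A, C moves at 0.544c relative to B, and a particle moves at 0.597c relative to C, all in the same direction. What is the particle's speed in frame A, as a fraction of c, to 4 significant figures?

u ≈ 0.9667c

Compose boost 2: (0.544 + 0.630)/(1 + 0.544×0.630) = 1.174/1.34272 = 0.874345
Compose boost 3: (0.597 + 0.874345)/(1 + 0.597×0.874345) = 1.47134/1.52198 = 0.9667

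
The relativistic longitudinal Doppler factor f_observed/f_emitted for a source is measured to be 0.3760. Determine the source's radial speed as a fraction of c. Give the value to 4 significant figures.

β ≈ 0.7523

f_obs/f_src = √((1−β)/(1+β)) = 0.3760  ⇒  (1−β)/(1+β) = 0.141376
β = |1 − D²|/(1 + D²) = |1 − 0.141376|/(1 + 0.141376) = 0.7523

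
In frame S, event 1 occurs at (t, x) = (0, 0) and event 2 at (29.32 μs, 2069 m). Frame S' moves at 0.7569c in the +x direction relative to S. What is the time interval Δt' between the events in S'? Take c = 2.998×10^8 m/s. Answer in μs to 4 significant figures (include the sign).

γ = 1/√(1 − 0.7569²) = 1.53015
Δt' = γ(Δt − vΔx/c²) = 1.53015 × (29.32 μs − 0.7569×2069 m / (2.998×10^8 m/s))
= 1.53015 × (24.0964 μs) = 36.87 μs

Δt' ≈ 36.87 μs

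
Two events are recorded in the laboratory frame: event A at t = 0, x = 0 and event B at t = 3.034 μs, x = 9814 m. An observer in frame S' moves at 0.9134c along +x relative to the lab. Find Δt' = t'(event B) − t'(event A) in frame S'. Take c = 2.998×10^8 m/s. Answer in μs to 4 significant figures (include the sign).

Δt' ≈ -66.00 μs

γ = 1/√(1 − 0.9134²) = 2.45662
Δt' = γ(Δt − vΔx/c²) = 2.45662 × (3.034 μs − 0.9134×9814 m / (2.998×10^8 m/s))
= 2.45662 × (-26.8663 μs) = -66.00 μs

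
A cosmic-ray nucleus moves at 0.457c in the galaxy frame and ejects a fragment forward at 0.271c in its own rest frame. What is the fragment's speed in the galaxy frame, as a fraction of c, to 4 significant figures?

u ≈ 0.6478c

Compose boost 2: (0.271 + 0.457)/(1 + 0.271×0.457) = 0.7280/1.12385 = 0.6478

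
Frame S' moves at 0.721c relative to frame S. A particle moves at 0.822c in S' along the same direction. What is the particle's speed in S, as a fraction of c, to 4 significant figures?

Relativistic velocity addition: u = (u' + v)/(1 + u'v/c²)
= (0.822 + 0.721)/(1 + 0.822×0.721) = 1.543/1.59266 = 0.9688

u ≈ 0.9688c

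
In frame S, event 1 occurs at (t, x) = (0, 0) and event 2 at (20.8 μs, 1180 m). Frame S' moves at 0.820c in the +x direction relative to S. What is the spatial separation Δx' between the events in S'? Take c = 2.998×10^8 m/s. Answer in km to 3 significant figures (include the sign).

γ = 1/√(1 − 0.820²) = 1.7471
Δx' = γ(Δx − vΔt) = 1.7471 × (1180 m − 0.820×(2.998×10^8 m/s)×20.8×10^-6 s)
= 1.7471 × (-3933.4 m) = -6.87 km

Δx' ≈ -6.87 km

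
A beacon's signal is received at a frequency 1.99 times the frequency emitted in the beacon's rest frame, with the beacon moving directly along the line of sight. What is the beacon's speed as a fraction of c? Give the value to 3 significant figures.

β ≈ 0.597

f_obs/f_src = √((1+β)/(1−β)) = 1.99  ⇒  (1+β)/(1−β) = 3.9601
β = |1 − D²|/(1 + D²) = |1 − 3.9601|/(1 + 3.9601) = 0.597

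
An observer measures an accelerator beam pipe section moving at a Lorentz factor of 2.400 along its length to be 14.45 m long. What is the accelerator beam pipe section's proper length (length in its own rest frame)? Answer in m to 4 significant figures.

L₀ ≈ 34.68 m

γ = 2.400 (given)
L₀ = γL = 2.400 × 14.45 = 34.68 m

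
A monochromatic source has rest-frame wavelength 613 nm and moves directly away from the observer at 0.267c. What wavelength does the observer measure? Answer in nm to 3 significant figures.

Relativistic Doppler: λ_obs = λ_src √((1+β)/(1−β))
= 613 × √(1.2670/0.73300) = 613 × 1.3147 = 806 nm

λ_obs ≈ 806 nm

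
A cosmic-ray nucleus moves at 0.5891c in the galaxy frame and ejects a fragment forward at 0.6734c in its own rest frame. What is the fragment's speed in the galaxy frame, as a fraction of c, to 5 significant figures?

u ≈ 0.90392c

Compose boost 2: (0.6734 + 0.5891)/(1 + 0.6734×0.5891) = 1.2625/1.396700 = 0.90392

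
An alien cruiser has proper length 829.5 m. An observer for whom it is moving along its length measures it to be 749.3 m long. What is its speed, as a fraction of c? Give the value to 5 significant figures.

β ≈ 0.42898

γ = L₀/L = 829.5/749.3 = 1.107033
β = √(1 − 1/γ²) = 0.42898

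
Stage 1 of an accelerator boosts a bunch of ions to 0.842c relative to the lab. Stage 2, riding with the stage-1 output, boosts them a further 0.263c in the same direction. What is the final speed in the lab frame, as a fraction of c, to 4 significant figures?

u ≈ 0.9047c

Compose boost 2: (0.263 + 0.842)/(1 + 0.263×0.842) = 1.105/1.22145 = 0.9047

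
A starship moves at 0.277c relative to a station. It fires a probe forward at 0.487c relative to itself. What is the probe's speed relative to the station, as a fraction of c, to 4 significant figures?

u ≈ 0.6732c

Relativistic velocity addition: u = (u' + v)/(1 + u'v/c²)
= (0.487 + 0.277)/(1 + 0.487×0.277) = 0.7640/1.13490 = 0.6732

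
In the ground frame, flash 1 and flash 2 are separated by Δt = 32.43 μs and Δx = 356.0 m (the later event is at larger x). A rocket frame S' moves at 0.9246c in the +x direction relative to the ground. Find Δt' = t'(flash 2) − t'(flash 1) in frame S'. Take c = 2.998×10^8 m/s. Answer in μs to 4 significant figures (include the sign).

γ = 1/√(1 − 0.9246²) = 2.62509
Δt' = γ(Δt − vΔx/c²) = 2.62509 × (32.43 μs − 0.9246×356.0 m / (2.998×10^8 m/s))
= 2.62509 × (31.3321 μs) = 82.25 μs

Δt' ≈ 82.25 μs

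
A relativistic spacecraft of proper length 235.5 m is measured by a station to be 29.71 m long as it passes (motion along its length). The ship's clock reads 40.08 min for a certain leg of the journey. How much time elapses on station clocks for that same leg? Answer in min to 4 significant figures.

Length contraction ⇒ γ = L₀/L = 235.5/29.71 = 7.92662
Time dilation: Δt = γτ₀ = 7.92662 × 40.08 min = 317.7 min

Δt ≈ 317.7 min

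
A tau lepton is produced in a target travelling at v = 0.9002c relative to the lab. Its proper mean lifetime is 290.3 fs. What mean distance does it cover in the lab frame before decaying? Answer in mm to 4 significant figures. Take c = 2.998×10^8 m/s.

d ≈ 0.1799 mm

γ = 1/√(1 − 0.9002²) = 2.29633
Dilated lifetime: Δt = γτ₀ = 2.29633 × 290.3 fs = 666.626 fs
d = vΔt = 0.9002c × 666.626 fs = 2.69880×10^8 m/s × 6.66626×10^-13 s = 0.1799 mm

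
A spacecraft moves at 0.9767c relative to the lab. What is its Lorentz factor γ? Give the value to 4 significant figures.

γ = 1/√(1 − β²) = 1/√(1 − 0.9767²) = 1/√(0.0460571) = 4.660

γ ≈ 4.660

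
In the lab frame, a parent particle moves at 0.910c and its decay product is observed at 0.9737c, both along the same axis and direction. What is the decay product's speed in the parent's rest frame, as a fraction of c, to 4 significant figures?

Inverse velocity addition: u' = (u − v)/(1 − uv/c²)
= (0.9737 − 0.910)/(1 − 0.9737×0.910) = 0.06370/0.113933 = 0.5591

u' ≈ 0.5591c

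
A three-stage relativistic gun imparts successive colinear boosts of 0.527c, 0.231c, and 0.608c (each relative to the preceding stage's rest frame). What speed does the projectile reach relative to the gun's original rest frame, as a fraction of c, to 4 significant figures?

Compose boost 2: (0.231 + 0.527)/(1 + 0.231×0.527) = 0.7580/1.12174 = 0.675738
Compose boost 3: (0.608 + 0.675738)/(1 + 0.608×0.675738) = 1.28374/1.41085 = 0.9099

u ≈ 0.9099c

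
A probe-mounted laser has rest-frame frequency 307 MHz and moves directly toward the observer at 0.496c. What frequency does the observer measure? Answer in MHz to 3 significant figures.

f_obs ≈ 529 MHz

Relativistic Doppler: f_obs = f_src √((1+β)/(1−β))
= 307 × √(1.4960/0.50400) = 307 × 1.7229 = 529 MHz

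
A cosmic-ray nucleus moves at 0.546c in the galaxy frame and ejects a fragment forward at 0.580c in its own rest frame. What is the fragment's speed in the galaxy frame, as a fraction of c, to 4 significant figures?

Compose boost 2: (0.580 + 0.546)/(1 + 0.580×0.546) = 1.126/1.31668 = 0.8552

u ≈ 0.8552c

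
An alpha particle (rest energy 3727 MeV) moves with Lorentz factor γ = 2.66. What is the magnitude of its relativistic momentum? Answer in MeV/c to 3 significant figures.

β = √(1 − 1/γ²) = √(1 − 1/2.66²) = 0.92664
p = γβm₀c = 2.66 × 0.92664 × 3727 MeV/c = 9190 MeV/c

p ≈ 9190 MeV/c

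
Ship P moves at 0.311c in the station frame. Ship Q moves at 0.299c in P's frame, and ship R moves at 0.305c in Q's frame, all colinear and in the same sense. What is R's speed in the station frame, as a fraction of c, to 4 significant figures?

Compose boost 2: (0.299 + 0.311)/(1 + 0.299×0.311) = 0.6100/1.09299 = 0.558103
Compose boost 3: (0.305 + 0.558103)/(1 + 0.305×0.558103) = 0.863103/1.17022 = 0.7376

u ≈ 0.7376c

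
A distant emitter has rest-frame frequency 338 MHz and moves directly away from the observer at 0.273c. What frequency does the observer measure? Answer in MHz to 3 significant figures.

f_obs ≈ 255 MHz

Relativistic Doppler: f_obs = f_src √((1−β)/(1+β))
= 338 × √(0.72700/1.2730) = 338 × 0.75571 = 255 MHz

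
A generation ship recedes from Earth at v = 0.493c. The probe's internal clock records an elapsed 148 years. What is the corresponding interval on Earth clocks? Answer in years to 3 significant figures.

Δt ≈ 170 years

γ = 1/√(1 − 0.493²) = 1.1494
Time dilation: Δt = γτ₀ = 1.1494 × 148 years = 170 years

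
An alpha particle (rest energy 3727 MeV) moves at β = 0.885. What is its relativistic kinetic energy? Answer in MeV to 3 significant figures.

K ≈ 4280 MeV

γ = 1/√(1 − 0.885²) = 2.1478
K = (γ − 1)m₀c² = (2.1478 − 1) × 3727 MeV = 1.1478 × 3727 MeV = 4280 MeV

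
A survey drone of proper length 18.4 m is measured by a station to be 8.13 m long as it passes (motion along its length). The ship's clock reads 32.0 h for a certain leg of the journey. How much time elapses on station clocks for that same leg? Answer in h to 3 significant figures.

Δt ≈ 72.4 h

Length contraction ⇒ γ = L₀/L = 18.4/8.13 = 2.2632
Time dilation: Δt = γτ₀ = 2.2632 × 32.0 h = 72.4 h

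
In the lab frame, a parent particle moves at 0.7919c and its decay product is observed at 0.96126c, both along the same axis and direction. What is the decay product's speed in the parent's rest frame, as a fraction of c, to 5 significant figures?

Inverse velocity addition: u' = (u − v)/(1 − uv/c²)
= (0.96126 − 0.7919)/(1 − 0.96126×0.7919) = 0.16936/0.2387782 = 0.70928

u' ≈ 0.70928c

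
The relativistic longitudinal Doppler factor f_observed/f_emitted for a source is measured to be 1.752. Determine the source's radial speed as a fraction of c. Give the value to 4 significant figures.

β ≈ 0.5085

f_obs/f_src = √((1+β)/(1−β)) = 1.752  ⇒  (1+β)/(1−β) = 3.06950
β = |1 − D²|/(1 + D²) = |1 − 3.06950|/(1 + 3.06950) = 0.5085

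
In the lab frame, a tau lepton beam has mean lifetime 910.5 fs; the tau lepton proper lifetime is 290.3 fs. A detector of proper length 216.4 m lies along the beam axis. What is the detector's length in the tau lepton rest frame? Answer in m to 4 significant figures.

Time dilation ⇒ γ = Δt/τ₀ = 910.5/290.3 = 3.13641
Length contraction: L = L₀/γ = 216.4/3.13641 = 69.00 m

L ≈ 69.00 m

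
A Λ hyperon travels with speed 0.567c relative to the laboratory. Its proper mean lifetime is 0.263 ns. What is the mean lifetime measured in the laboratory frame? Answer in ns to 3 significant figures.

Δt ≈ 0.319 ns

γ = 1/√(1 − 0.567²) = 1.2140
Time dilation: Δt = γτ₀ = 1.2140 × 0.263 ns = 0.319 ns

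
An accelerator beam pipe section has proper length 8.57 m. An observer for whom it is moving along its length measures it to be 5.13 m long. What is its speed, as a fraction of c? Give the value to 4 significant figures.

γ = L₀/L = 8.57/5.13 = 1.67057
β = √(1 − 1/γ²) = 0.8010

β ≈ 0.8010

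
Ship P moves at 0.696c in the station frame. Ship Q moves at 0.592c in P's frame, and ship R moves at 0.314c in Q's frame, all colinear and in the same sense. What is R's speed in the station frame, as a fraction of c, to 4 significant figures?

Compose boost 2: (0.592 + 0.696)/(1 + 0.592×0.696) = 1.288/1.41203 = 0.912161
Compose boost 3: (0.314 + 0.912161)/(1 + 0.314×0.912161) = 1.22616/1.28642 = 0.9532

u ≈ 0.9532c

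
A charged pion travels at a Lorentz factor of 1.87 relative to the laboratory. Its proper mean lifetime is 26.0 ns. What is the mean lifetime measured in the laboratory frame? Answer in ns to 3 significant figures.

γ = 1.87 (given)
Time dilation: Δt = γτ₀ = 1.87 × 26.0 ns = 48.6 ns

Δt ≈ 48.6 ns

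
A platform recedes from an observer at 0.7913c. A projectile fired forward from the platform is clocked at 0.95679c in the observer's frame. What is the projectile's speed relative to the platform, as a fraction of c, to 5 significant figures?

u' ≈ 0.68133c

Inverse velocity addition: u' = (u − v)/(1 − uv/c²)
= (0.95679 − 0.7913)/(1 − 0.95679×0.7913) = 0.16549/0.2428921 = 0.68133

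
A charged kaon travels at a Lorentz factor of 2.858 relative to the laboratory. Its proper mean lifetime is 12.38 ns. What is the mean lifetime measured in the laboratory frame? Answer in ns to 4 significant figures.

Δt ≈ 35.38 ns

γ = 2.858 (given)
Time dilation: Δt = γτ₀ = 2.858 × 12.38 ns = 35.38 ns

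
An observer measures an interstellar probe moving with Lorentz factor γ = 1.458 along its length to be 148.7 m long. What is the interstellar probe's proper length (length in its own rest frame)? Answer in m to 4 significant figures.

L₀ ≈ 216.8 m

γ = 1.458 (given)
L₀ = γL = 1.458 × 148.7 = 216.8 m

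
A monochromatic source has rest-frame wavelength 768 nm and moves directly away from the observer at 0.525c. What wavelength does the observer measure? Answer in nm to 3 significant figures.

Relativistic Doppler: λ_obs = λ_src √((1+β)/(1−β))
= 768 × √(1.5250/0.47500) = 768 × 1.7918 = 1380 nm

λ_obs ≈ 1380 nm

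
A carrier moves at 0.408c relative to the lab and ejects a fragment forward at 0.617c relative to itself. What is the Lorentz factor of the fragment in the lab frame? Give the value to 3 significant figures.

γ ≈ 1.74

u_lab = (0.617 + 0.408)/(1 + 0.617×0.408) = 1.025/1.25174 = 0.818863
γ = 1/√(1 − 0.818863²) = 1.74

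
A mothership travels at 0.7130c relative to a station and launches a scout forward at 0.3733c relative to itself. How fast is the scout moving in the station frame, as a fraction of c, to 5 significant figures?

u ≈ 0.85795c

Compose boost 2: (0.3733 + 0.7130)/(1 + 0.3733×0.7130) = 1.0863/1.266163 = 0.85795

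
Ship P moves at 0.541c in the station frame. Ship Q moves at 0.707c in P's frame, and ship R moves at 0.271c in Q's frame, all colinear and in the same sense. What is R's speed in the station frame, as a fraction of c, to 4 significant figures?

u ≈ 0.9430c

Compose boost 2: (0.707 + 0.541)/(1 + 0.707×0.541) = 1.248/1.38249 = 0.902721
Compose boost 3: (0.271 + 0.902721)/(1 + 0.271×0.902721) = 1.17372/1.24464 = 0.9430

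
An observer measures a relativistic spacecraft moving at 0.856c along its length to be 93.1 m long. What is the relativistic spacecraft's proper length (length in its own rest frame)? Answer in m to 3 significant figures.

L₀ ≈ 180 m

γ = 1/√(1 − 0.856²) = 1.9343
L₀ = γL = 1.9343 × 93.1 = 180 m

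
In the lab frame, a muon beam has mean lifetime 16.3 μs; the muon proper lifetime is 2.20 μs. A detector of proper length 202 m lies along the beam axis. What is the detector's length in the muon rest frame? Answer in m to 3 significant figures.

Time dilation ⇒ γ = Δt/τ₀ = 16.3/2.20 = 7.4091
Length contraction: L = L₀/γ = 202/7.4091 = 27.3 m

L ≈ 27.3 m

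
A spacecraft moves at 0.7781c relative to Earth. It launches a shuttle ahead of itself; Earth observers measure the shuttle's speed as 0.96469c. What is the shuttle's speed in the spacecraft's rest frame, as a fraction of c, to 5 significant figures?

u' ≈ 0.74823c

Inverse velocity addition: u' = (u − v)/(1 − uv/c²)
= (0.96469 − 0.7781)/(1 − 0.96469×0.7781) = 0.18659/0.2493747 = 0.74823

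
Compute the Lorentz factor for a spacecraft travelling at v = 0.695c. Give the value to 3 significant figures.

γ ≈ 1.39

γ = 1/√(1 − β²) = 1/√(1 − 0.695²) = 1/√(0.51698) = 1.39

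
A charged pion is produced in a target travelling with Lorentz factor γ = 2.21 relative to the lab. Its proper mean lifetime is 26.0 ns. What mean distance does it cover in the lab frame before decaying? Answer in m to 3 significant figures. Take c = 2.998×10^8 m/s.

β = √(1 − 1/γ²) = √(1 − 1/2.21²) = 0.89177
Dilated lifetime: Δt = γτ₀ = 2.21 × 26.0 ns = 57.460 ns
d = vΔt = 0.89177c × 57.460 ns = 2.6735×10^8 m/s × 5.7460×10^-8 s = 15.4 m

d ≈ 15.4 m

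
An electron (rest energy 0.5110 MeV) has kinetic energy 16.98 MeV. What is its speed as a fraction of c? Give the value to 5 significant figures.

β ≈ 0.99957

γ = 1 + K/(m₀c²) = 1 + 16.98/0.5110 = 34.22896
β = √(1 − 1/γ²) = 0.99957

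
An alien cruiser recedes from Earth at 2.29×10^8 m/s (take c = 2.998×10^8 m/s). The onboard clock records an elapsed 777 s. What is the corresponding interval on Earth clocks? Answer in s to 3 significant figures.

Δt ≈ 1200 s

β = v/c = 2.29×10^8 / 2.998×10^8 = 0.76384
γ = 1/√(1 − 0.76384²) = 1.5494
Time dilation: Δt = γτ₀ = 1.5494 × 777 s = 1200 s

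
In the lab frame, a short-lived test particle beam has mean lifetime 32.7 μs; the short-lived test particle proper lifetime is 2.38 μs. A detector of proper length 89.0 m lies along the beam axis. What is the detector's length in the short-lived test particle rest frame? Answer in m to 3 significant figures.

Time dilation ⇒ γ = Δt/τ₀ = 32.7/2.38 = 13.739
Length contraction: L = L₀/γ = 89.0/13.739 = 6.48 m

L ≈ 6.48 m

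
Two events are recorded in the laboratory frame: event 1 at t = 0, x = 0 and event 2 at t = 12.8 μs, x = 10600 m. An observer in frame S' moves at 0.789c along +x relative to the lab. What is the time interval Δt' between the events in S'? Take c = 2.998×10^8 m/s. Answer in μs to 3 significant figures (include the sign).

Δt' ≈ -24.6 μs

γ = 1/√(1 − 0.789²) = 1.6276
Δt' = γ(Δt − vΔx/c²) = 1.6276 × (12.8 μs − 0.789×10600 m / (2.998×10^8 m/s))
= 1.6276 × (-15.097 μs) = -24.6 μs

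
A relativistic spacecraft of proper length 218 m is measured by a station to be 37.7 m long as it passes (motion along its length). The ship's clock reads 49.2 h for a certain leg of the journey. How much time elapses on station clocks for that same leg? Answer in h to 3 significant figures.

Length contraction ⇒ γ = L₀/L = 218/37.7 = 5.7825
Time dilation: Δt = γτ₀ = 5.7825 × 49.2 h = 284 h

Δt ≈ 284 h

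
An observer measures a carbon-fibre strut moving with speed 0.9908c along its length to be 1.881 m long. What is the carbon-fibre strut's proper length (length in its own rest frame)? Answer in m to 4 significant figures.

L₀ ≈ 13.90 m

γ = 1/√(1 − 0.9908²) = 7.38911
L₀ = γL = 7.38911 × 1.881 = 13.90 m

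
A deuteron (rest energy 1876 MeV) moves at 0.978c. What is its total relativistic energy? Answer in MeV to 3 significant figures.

E ≈ 8990 MeV

γ = 1/√(1 − 0.978²) = 4.7938
E = γm₀c² = 4.7938 × 1876 MeV = 8990 MeV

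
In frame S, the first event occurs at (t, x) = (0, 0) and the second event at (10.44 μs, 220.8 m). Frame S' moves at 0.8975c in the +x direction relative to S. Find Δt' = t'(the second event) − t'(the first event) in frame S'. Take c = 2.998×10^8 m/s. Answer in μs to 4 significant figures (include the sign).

Δt' ≈ 22.17 μs

γ = 1/√(1 − 0.8975²) = 2.26750
Δt' = γ(Δt − vΔx/c²) = 2.26750 × (10.44 μs − 0.8975×220.8 m / (2.998×10^8 m/s))
= 2.26750 × (9.77900 μs) = 22.17 μs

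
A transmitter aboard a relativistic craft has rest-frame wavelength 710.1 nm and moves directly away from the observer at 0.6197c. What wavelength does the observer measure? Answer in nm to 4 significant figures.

λ_obs ≈ 1465 nm

Relativistic Doppler: λ_obs = λ_src √((1+β)/(1−β))
= 710.1 × √(1.61970/0.380300) = 710.1 × 2.06374 = 1465 nm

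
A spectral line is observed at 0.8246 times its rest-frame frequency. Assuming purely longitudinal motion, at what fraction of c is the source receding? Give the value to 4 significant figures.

f_obs/f_src = √((1−β)/(1+β)) = 0.8246  ⇒  (1−β)/(1+β) = 0.679965
β = |1 − D²|/(1 + D²) = |1 − 0.679965|/(1 + 0.679965) = 0.1905

β ≈ 0.1905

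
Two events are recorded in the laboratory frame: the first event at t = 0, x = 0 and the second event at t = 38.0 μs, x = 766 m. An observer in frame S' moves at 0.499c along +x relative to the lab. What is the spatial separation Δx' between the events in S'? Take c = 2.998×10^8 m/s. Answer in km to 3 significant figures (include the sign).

Δx' ≈ -5.68 km

γ = 1/√(1 − 0.499²) = 1.1539
Δx' = γ(Δx − vΔt) = 1.1539 × (766 m − 0.499×(2.998×10^8 m/s)×38.0×10^-6 s)
= 1.1539 × (-4918.8 m) = -5.68 km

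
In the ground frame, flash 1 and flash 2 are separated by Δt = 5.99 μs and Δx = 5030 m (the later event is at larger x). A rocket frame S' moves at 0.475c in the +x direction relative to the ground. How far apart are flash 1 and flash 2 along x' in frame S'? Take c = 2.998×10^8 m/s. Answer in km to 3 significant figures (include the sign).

γ = 1/√(1 − 0.475²) = 1.1364
Δx' = γ(Δx − vΔt) = 1.1364 × (5030 m − 0.475×(2.998×10^8 m/s)×5.99×10^-6 s)
= 1.1364 × (4177.0 m) = 4.75 km

Δx' ≈ 4.75 km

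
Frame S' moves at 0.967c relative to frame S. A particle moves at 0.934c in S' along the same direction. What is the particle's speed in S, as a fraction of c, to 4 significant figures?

u ≈ 0.9989c

Relativistic velocity addition: u = (u' + v)/(1 + u'v/c²)
= (0.934 + 0.967)/(1 + 0.934×0.967) = 1.901/1.90318 = 0.9989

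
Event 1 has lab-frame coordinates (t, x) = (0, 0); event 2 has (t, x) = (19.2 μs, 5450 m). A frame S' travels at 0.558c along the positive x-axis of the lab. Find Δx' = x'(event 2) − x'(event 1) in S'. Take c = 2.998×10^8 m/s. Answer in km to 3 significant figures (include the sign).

γ = 1/√(1 − 0.558²) = 1.2051
Δx' = γ(Δx − vΔt) = 1.2051 × (5450 m − 0.558×(2.998×10^8 m/s)×19.2×10^-6 s)
= 1.2051 × (2238.1 m) = 2.70 km

Δx' ≈ 2.70 km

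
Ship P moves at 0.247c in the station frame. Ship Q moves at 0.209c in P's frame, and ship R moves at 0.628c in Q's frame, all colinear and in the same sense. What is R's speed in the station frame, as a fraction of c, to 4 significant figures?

u ≈ 0.8344c

Compose boost 2: (0.209 + 0.247)/(1 + 0.209×0.247) = 0.4560/1.05162 = 0.433615
Compose boost 3: (0.628 + 0.433615)/(1 + 0.628×0.433615) = 1.06162/1.27231 = 0.8344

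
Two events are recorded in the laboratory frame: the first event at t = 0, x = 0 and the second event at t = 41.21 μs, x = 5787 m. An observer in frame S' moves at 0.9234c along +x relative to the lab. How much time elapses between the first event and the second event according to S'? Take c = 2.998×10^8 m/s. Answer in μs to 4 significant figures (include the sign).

Δt' ≈ 60.93 μs

γ = 1/√(1 − 0.9234²) = 2.60526
Δt' = γ(Δt − vΔx/c²) = 2.60526 × (41.21 μs − 0.9234×5787 m / (2.998×10^8 m/s))
= 2.60526 × (23.3857 μs) = 60.93 μs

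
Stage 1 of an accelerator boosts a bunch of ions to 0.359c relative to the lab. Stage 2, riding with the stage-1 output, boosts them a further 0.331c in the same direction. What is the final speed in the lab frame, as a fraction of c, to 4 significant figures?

Compose boost 2: (0.331 + 0.359)/(1 + 0.331×0.359) = 0.6900/1.11883 = 0.6167

u ≈ 0.6167c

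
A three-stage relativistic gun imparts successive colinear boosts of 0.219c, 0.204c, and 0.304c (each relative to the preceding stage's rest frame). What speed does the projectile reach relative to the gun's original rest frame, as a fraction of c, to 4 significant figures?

u ≈ 0.6312c

Compose boost 2: (0.204 + 0.219)/(1 + 0.204×0.219) = 0.4230/1.04468 = 0.404910
Compose boost 3: (0.304 + 0.404910)/(1 + 0.304×0.404910) = 0.708910/1.12309 = 0.6312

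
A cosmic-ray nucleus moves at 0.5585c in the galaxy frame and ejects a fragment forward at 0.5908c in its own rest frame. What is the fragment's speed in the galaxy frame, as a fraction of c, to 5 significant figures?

Compose boost 2: (0.5908 + 0.5585)/(1 + 0.5908×0.5585) = 1.1493/1.329962 = 0.86416

u ≈ 0.86416c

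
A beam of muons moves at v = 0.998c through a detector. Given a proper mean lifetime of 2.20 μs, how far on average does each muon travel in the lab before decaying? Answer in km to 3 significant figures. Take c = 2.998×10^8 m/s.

d ≈ 10.4 km

γ = 1/√(1 − 0.998²) = 15.819
Dilated lifetime: Δt = γτ₀ = 15.819 × 2.20 μs = 34.802 μs
d = vΔt = 0.998c × 34.802 μs = 2.9920×10^8 m/s × 3.4802×10^-5 s = 10.4 km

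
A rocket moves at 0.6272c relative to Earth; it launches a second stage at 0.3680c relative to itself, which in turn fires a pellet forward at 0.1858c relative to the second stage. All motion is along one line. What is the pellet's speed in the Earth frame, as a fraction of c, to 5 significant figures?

u ≈ 0.86450c

Compose boost 2: (0.3680 + 0.6272)/(1 + 0.3680×0.6272) = 0.99520/1.230810 = 0.8085735
Compose boost 3: (0.1858 + 0.8085735)/(1 + 0.1858×0.8085735) = 0.9943735/1.150233 = 0.86450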